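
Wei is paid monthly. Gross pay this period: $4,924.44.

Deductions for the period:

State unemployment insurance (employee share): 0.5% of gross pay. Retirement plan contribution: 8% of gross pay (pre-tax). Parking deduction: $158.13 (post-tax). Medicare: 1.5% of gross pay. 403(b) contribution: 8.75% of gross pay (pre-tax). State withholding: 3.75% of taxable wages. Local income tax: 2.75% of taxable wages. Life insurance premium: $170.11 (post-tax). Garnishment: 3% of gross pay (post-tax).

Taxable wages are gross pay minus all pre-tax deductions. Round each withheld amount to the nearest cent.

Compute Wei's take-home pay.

$3,258.66

Retirement plan contribution: $4,924.44 × 0.08 = $393.96
403(b) contribution: $4,924.44 × 0.0875 = $430.89
Pre-tax total = $393.96 + $430.89 = $824.85
Taxable wages = $4,924.44 − $824.85 = $4,099.59
State withholding: $4,099.59 × 0.0375 = $153.73
Local income tax: $4,099.59 × 0.0275 = $112.74
State unemployment insurance (employee share): $4,924.44 × 0.005 = $24.62
Medicare: $4,924.44 × 0.015 = $73.87
Life insurance premium: $170.11
Garnishment: $4,924.44 × 0.03 = $147.73
Parking deduction: $158.13
Total deductions = $393.96 + $430.89 + $153.73 + $112.74 + $24.62 + $73.87 + $170.11 + $147.73 + $158.13 = $1,665.78
Net pay = $4,924.44 − $1,665.78 = $3,258.66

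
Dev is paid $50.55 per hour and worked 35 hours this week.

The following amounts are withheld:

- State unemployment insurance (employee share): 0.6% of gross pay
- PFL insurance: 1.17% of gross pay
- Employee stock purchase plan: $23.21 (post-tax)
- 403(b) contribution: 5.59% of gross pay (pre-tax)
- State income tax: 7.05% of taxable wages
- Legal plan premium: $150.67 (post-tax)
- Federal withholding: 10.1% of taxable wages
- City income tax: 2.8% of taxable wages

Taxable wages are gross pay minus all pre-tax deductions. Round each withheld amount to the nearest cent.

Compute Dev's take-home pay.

$1131.91

Gross pay: 35 × $50.55 = $1769.25
403(b) contribution: $1769.25 × 0.0559 = $98.90
Taxable wages = $1769.25 − $98.90 = $1670.35
Federal withholding: $1670.35 × 0.101 = $168.71
City income tax: $1670.35 × 0.028 = $46.77
State income tax: $1670.35 × 0.0705 = $117.76
State unemployment insurance (employee share): $1769.25 × 0.006 = $10.62
PFL insurance: $1769.25 × 0.0117 = $20.70
Legal plan premium: $150.67
Employee stock purchase plan: $23.21
Total deductions = $98.90 + $168.71 + $46.77 + $117.76 + $10.62 + $20.70 + $150.67 + $23.21 = $637.34
Net pay = $1769.25 − $637.34 = $1131.91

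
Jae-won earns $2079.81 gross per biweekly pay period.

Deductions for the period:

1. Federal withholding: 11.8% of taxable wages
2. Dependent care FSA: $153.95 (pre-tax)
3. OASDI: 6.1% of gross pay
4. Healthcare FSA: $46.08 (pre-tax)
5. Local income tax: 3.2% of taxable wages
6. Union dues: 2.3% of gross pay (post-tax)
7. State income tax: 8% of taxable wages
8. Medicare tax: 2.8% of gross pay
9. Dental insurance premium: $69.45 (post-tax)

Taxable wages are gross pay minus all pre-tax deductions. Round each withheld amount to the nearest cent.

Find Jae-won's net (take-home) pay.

$1145.05

Dependent care FSA: $153.95
Healthcare FSA: $46.08
Pre-tax total = $153.95 + $46.08 = $200.03
Taxable wages = $2079.81 − $200.03 = $1879.78
Federal withholding: $1879.78 × 0.118 = $221.81
State income tax: $1879.78 × 0.08 = $150.38
Local income tax: $1879.78 × 0.032 = $60.15
OASDI: $2079.81 × 0.061 = $126.87
Medicare tax: $2079.81 × 0.028 = $58.23
Dental insurance premium: $69.45
Union dues: $2079.81 × 0.023 = $47.84
Total deductions = $153.95 + $46.08 + $221.81 + $150.38 + $60.15 + $126.87 + $58.23 + $69.45 + $47.84 = $934.76
Net pay = $2079.81 − $934.76 = $1145.05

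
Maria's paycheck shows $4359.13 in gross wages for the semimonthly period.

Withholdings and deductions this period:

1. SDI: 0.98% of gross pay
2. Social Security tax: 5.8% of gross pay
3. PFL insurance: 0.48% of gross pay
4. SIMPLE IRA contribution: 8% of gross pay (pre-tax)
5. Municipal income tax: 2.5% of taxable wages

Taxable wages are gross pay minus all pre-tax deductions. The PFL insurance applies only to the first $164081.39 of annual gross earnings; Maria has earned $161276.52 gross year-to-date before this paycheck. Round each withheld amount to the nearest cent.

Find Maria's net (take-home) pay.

$3601.13

SIMPLE IRA contribution: $4359.13 × 0.08 = $348.73
Taxable wages = $4359.13 − $348.73 = $4010.40
Municipal income tax: $4010.40 × 0.025 = $100.26
PFL insurance: only $164081.39 − $161276.52 = $2804.87 of this check is subject → $2804.87 × 0.0048 = $13.46
SDI: $4359.13 × 0.0098 = $42.72
Social Security tax: $4359.13 × 0.058 = $252.83
Total deductions = $348.73 + $100.26 + $13.46 + $42.72 + $252.83 = $758.00
Net pay = $4359.13 − $758.00 = $3601.13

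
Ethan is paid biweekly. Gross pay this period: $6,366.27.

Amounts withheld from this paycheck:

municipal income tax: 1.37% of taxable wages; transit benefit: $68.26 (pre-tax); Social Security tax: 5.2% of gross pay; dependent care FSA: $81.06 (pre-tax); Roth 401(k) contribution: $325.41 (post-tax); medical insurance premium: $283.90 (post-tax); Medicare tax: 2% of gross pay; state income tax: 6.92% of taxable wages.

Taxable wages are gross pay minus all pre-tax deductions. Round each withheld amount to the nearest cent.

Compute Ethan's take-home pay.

Dependent care FSA: $81.06
Transit benefit: $68.26
Pre-tax total = $81.06 + $68.26 = $149.32
Taxable wages = $6,366.27 − $149.32 = $6,216.95
Municipal income tax: $6,216.95 × 0.0137 = $85.17
State income tax: $6,216.95 × 0.0692 = $430.21
Social Security tax: $6,366.27 × 0.052 = $331.05
Medicare tax: $6,366.27 × 0.02 = $127.33
Medical insurance premium: $283.90
Roth 401(k) contribution: $325.41
Total deductions = $81.06 + $68.26 + $85.17 + $430.21 + $331.05 + $127.33 + $283.90 + $325.41 = $1,732.39
Net pay = $6,366.27 − $1,732.39 = $4,633.88

$4,633.88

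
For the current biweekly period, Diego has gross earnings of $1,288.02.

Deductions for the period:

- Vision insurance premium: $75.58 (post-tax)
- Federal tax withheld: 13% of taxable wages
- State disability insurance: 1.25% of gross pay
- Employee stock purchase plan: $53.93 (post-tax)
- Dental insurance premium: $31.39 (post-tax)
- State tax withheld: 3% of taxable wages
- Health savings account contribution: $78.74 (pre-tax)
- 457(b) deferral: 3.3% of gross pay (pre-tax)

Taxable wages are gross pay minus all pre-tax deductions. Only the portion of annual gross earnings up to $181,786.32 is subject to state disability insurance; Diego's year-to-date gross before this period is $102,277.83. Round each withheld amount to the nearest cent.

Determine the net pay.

$803.10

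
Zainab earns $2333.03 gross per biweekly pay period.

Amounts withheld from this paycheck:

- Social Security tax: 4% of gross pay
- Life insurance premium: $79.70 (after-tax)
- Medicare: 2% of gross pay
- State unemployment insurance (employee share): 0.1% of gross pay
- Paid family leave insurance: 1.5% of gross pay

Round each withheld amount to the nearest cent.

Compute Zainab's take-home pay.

$2076.02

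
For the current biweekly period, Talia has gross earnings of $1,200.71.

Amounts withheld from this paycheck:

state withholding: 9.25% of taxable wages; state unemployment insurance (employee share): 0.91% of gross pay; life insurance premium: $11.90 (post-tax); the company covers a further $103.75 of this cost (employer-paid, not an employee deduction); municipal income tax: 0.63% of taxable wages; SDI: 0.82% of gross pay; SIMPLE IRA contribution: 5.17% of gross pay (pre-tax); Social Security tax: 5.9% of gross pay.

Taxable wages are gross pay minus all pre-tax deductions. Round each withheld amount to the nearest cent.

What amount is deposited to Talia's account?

SIMPLE IRA contribution: $1,200.71 × 0.0517 = $62.08
Taxable wages = $1,200.71 − $62.08 = $1,138.63
State withholding: $1,138.63 × 0.0925 = $105.32
Municipal income tax: $1,138.63 × 0.0063 = $7.17
SDI: $1,200.71 × 0.0082 = $9.85
State unemployment insurance (employee share): $1,200.71 × 0.0091 = $10.93
Social Security tax: $1,200.71 × 0.059 = $70.84
Life insurance premium: $11.90
(Employer's $103.75 toward life insurance premium is not withheld from the employee.)
Total deductions = $62.08 + $105.32 + $7.17 + $9.85 + $10.93 + $70.84 + $11.90 = $278.09
Net pay = $1,200.71 − $278.09 = $922.62

$922.62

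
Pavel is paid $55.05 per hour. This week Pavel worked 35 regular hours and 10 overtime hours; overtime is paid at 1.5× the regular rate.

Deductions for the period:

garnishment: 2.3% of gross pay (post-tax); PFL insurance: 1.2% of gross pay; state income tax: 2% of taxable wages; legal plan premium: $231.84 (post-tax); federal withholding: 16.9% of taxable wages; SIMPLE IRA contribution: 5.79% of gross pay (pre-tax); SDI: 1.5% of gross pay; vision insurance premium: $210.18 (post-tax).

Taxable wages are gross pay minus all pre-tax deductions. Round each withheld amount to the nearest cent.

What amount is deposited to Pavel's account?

Regular pay: 35 × $55.05 = $1,926.75
Overtime pay: 10 × $55.05 × 1.5 = $825.75
Gross pay = $1,926.75 + $825.75 = $2,752.50
SIMPLE IRA contribution: $2,752.50 × 0.0579 = $159.37
Taxable wages = $2,752.50 − $159.37 = $2,593.13
Federal withholding: $2,593.13 × 0.169 = $438.24
State income tax: $2,593.13 × 0.02 = $51.86
PFL insurance: $2,752.50 × 0.012 = $33.03
SDI: $2,752.50 × 0.015 = $41.29
Garnishment: $2,752.50 × 0.023 = $63.31
Legal plan premium: $231.84
Vision insurance premium: $210.18
Total deductions = $159.37 + $438.24 + $51.86 + $33.03 + $41.29 + $63.31 + $231.84 + $210.18 = $1,229.12
Net pay = $2,752.50 − $1,229.12 = $1,523.38

$1,523.38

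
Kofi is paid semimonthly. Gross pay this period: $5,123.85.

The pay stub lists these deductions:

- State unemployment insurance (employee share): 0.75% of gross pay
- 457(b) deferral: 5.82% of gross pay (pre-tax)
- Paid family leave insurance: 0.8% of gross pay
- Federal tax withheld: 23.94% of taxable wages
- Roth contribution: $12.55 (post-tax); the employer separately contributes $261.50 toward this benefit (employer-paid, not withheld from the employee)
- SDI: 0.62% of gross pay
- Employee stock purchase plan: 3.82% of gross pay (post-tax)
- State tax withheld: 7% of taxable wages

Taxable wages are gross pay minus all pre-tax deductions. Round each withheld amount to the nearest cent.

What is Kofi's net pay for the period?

$3,013.12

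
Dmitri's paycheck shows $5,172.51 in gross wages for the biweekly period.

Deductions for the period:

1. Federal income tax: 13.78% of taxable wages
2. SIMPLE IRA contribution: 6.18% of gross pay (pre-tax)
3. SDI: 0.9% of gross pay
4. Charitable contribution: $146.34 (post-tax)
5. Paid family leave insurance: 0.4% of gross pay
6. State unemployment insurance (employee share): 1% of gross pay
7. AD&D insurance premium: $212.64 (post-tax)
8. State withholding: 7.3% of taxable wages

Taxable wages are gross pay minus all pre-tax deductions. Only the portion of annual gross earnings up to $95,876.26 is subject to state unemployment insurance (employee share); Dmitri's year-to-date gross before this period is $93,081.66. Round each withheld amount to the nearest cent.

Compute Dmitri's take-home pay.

$3,375.70

SIMPLE IRA contribution: $5,172.51 × 0.0618 = $319.66
Taxable wages = $5,172.51 − $319.66 = $4,852.85
State withholding: $4,852.85 × 0.073 = $354.26
Federal income tax: $4,852.85 × 0.1378 = $668.72
Paid family leave insurance: $5,172.51 × 0.004 = $20.69
SDI: $5,172.51 × 0.009 = $46.55
State unemployment insurance (employee share): only $95,876.26 − $93,081.66 = $2,794.60 of this check is subject → $2,794.60 × 0.01 = $27.95
AD&D insurance premium: $212.64
Charitable contribution: $146.34
Total deductions = $319.66 + $354.26 + $668.72 + $20.69 + $46.55 + $27.95 + $212.64 + $146.34 = $1,796.81
Net pay = $5,172.51 − $1,796.81 = $3,375.70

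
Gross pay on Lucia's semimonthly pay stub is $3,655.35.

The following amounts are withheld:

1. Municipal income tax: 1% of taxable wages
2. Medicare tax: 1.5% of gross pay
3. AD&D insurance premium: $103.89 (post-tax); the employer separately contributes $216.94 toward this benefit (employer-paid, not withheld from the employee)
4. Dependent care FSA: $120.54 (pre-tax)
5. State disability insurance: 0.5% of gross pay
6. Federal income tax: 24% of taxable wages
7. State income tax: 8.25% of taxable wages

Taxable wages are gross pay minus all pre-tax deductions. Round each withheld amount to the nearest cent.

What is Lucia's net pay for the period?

$2,182.49

Dependent care FSA: $120.54
Taxable wages = $3,655.35 − $120.54 = $3,534.81
Federal income tax: $3,534.81 × 0.24 = $848.35
State income tax: $3,534.81 × 0.0825 = $291.62
Municipal income tax: $3,534.81 × 0.01 = $35.35
Medicare tax: $3,655.35 × 0.015 = $54.83
State disability insurance: $3,655.35 × 0.005 = $18.28
AD&D insurance premium: $103.89
(Employer's $216.94 toward AD&D insurance premium is not withheld from the employee.)
Total deductions = $120.54 + $848.35 + $291.62 + $35.35 + $54.83 + $18.28 + $103.89 = $1,472.86
Net pay = $3,655.35 − $1,472.86 = $2,182.49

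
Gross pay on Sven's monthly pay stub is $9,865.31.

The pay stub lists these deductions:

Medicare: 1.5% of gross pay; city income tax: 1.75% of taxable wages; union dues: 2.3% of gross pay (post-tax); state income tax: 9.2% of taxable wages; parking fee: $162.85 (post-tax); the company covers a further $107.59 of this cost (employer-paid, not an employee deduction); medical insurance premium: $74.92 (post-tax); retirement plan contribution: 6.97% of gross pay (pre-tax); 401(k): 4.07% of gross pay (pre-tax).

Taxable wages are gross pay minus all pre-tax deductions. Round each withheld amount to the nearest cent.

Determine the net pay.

$7,202.54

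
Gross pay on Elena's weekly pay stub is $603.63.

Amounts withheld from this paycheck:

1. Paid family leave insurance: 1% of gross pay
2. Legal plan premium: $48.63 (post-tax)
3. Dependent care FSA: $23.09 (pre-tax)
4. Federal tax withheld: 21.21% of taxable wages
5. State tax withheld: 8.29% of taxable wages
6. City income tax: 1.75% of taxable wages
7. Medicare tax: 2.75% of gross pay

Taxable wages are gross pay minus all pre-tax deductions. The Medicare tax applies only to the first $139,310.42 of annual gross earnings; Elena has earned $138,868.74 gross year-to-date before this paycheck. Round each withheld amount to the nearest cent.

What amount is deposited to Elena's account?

Dependent care FSA: $23.09
Taxable wages = $603.63 − $23.09 = $580.54
State tax withheld: $580.54 × 0.0829 = $48.13
City income tax: $580.54 × 0.0175 = $10.16
Federal tax withheld: $580.54 × 0.2121 = $123.13
Paid family leave insurance: $603.63 × 0.01 = $6.04
Medicare tax: only $139,310.42 − $138,868.74 = $441.68 of this check is subject → $441.68 × 0.0275 = $12.15
Legal plan premium: $48.63
Total deductions = $23.09 + $48.13 + $10.16 + $123.13 + $6.04 + $12.15 + $48.63 = $271.33
Net pay = $603.63 − $271.33 = $332.30

$332.30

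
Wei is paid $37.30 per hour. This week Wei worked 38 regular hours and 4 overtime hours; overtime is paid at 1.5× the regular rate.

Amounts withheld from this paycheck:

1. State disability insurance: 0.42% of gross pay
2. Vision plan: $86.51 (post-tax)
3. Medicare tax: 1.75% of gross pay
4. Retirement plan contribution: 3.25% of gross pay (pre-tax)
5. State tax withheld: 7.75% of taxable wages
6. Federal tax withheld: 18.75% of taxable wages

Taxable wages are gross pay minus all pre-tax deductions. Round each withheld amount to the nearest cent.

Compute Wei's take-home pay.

Regular pay: 38 × $37.30 = $1,417.40
Overtime pay: 4 × $37.30 × 1.5 = $223.80
Gross pay = $1,417.40 + $223.80 = $1,641.20
Retirement plan contribution: $1,641.20 × 0.0325 = $53.34
Taxable wages = $1,641.20 − $53.34 = $1,587.86
State tax withheld: $1,587.86 × 0.0775 = $123.06
Federal tax withheld: $1,587.86 × 0.1875 = $297.72
Medicare tax: $1,641.20 × 0.0175 = $28.72
State disability insurance: $1,641.20 × 0.0042 = $6.89
Vision plan: $86.51
Total deductions = $53.34 + $123.06 + $297.72 + $28.72 + $6.89 + $86.51 = $596.24
Net pay = $1,641.20 − $596.24 = $1,044.96

$1,044.96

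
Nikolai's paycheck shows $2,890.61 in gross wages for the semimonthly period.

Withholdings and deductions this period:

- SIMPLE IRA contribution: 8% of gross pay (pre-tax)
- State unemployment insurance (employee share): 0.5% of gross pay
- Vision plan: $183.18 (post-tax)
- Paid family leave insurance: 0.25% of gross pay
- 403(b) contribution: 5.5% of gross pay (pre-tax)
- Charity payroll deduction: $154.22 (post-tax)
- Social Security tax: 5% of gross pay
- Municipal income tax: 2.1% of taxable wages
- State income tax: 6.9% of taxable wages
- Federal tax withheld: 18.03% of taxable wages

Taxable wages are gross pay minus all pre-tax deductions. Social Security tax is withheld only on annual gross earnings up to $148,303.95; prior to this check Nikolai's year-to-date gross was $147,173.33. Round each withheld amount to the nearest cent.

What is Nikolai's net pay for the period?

403(b) contribution: $2,890.61 × 0.055 = $158.98
SIMPLE IRA contribution: $2,890.61 × 0.08 = $231.25
Pre-tax total = $158.98 + $231.25 = $390.23
Taxable wages = $2,890.61 − $390.23 = $2,500.38
Federal tax withheld: $2,500.38 × 0.1803 = $450.82
Municipal income tax: $2,500.38 × 0.021 = $52.51
State income tax: $2,500.38 × 0.069 = $172.53
Social Security tax: only $148,303.95 − $147,173.33 = $1,130.62 of this check is subject → $1,130.62 × 0.05 = $56.53
State unemployment insurance (employee share): $2,890.61 × 0.005 = $14.45
Paid family leave insurance: $2,890.61 × 0.0025 = $7.23
Vision plan: $183.18
Charity payroll deduction: $154.22
Total deductions = $158.98 + $231.25 + $450.82 + $52.51 + $172.53 + $56.53 + $14.45 + $7.23 + $183.18 + $154.22 = $1,481.70
Net pay = $2,890.61 − $1,481.70 = $1,408.91

$1,408.91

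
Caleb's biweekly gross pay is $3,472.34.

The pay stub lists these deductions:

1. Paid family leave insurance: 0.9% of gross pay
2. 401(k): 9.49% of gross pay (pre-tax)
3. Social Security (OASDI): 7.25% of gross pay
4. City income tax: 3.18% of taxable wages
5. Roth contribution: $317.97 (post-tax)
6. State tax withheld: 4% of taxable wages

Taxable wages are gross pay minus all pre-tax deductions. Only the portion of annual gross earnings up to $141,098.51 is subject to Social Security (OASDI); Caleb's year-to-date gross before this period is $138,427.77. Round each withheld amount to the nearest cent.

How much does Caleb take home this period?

401(k): $3,472.34 × 0.0949 = $329.53
Taxable wages = $3,472.34 − $329.53 = $3,142.81
State tax withheld: $3,142.81 × 0.04 = $125.71
City income tax: $3,142.81 × 0.0318 = $99.94
Social Security (OASDI): only $141,098.51 − $138,427.77 = $2,670.74 of this check is subject → $2,670.74 × 0.0725 = $193.63
Paid family leave insurance: $3,472.34 × 0.009 = $31.25
Roth contribution: $317.97
Total deductions = $329.53 + $125.71 + $99.94 + $193.63 + $31.25 + $317.97 = $1,098.03
Net pay = $3,472.34 − $1,098.03 = $2,374.31

$2,374.31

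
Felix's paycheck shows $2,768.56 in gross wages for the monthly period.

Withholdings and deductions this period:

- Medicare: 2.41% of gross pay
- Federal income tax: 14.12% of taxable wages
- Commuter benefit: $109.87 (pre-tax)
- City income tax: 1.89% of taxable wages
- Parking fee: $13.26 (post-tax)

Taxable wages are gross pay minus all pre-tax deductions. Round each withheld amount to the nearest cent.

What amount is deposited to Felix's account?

$2,153.05

Commuter benefit: $109.87
Taxable wages = $2,768.56 − $109.87 = $2,658.69
City income tax: $2,658.69 × 0.0189 = $50.25
Federal income tax: $2,658.69 × 0.1412 = $375.41
Medicare: $2,768.56 × 0.0241 = $66.72
Parking fee: $13.26
Total deductions = $109.87 + $50.25 + $375.41 + $66.72 + $13.26 = $615.51
Net pay = $2,768.56 − $615.51 = $2,153.05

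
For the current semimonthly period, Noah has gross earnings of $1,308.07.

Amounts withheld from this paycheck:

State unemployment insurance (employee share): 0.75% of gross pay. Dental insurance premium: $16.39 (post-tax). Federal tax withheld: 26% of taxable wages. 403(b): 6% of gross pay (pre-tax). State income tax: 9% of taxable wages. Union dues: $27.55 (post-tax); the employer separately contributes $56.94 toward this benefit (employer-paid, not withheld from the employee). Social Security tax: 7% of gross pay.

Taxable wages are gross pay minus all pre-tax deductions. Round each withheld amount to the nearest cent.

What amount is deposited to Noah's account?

$653.93

403(b): $1,308.07 × 0.06 = $78.48
Taxable wages = $1,308.07 − $78.48 = $1,229.59
Federal tax withheld: $1,229.59 × 0.26 = $319.69
State income tax: $1,229.59 × 0.09 = $110.66
State unemployment insurance (employee share): $1,308.07 × 0.0075 = $9.81
Social Security tax: $1,308.07 × 0.07 = $91.56
Dental insurance premium: $16.39
Union dues: $27.55
(Employer's $56.94 toward union dues is not withheld from the employee.)
Total deductions = $78.48 + $319.69 + $110.66 + $9.81 + $91.56 + $16.39 + $27.55 = $654.14
Net pay = $1,308.07 − $654.14 = $653.93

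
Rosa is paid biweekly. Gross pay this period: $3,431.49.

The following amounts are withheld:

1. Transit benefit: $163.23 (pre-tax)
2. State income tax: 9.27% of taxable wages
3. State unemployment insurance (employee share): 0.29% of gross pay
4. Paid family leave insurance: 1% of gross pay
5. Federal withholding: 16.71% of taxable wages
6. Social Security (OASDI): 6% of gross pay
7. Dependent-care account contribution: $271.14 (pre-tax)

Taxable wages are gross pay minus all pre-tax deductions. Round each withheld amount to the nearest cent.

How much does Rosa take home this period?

Dependent-care account contribution: $271.14
Transit benefit: $163.23
Pre-tax total = $271.14 + $163.23 = $434.37
Taxable wages = $3,431.49 − $434.37 = $2,997.12
Federal withholding: $2,997.12 × 0.1671 = $500.82
State income tax: $2,997.12 × 0.0927 = $277.83
State unemployment insurance (employee share): $3,431.49 × 0.0029 = $9.95
Social Security (OASDI): $3,431.49 × 0.06 = $205.89
Paid family leave insurance: $3,431.49 × 0.01 = $34.31
Total deductions = $271.14 + $163.23 + $500.82 + $277.83 + $9.95 + $205.89 + $34.31 = $1,463.17
Net pay = $3,431.49 − $1,463.17 = $1,968.32

$1,968.32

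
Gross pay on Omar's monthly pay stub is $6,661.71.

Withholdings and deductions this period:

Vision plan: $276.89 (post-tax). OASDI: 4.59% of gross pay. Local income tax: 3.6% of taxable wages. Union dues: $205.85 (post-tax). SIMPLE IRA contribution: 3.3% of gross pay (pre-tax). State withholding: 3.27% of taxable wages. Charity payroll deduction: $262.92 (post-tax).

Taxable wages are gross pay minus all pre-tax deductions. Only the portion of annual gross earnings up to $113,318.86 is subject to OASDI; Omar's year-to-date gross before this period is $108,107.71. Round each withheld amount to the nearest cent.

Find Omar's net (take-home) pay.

SIMPLE IRA contribution: $6,661.71 × 0.033 = $219.84
Taxable wages = $6,661.71 − $219.84 = $6,441.87
State withholding: $6,441.87 × 0.0327 = $210.65
Local income tax: $6,441.87 × 0.036 = $231.91
OASDI: only $113,318.86 − $108,107.71 = $5,211.15 of this check is subject → $5,211.15 × 0.0459 = $239.19
Union dues: $205.85
Charity payroll deduction: $262.92
Vision plan: $276.89
Total deductions = $219.84 + $210.65 + $231.91 + $239.19 + $205.85 + $262.92 + $276.89 = $1,647.25
Net pay = $6,661.71 − $1,647.25 = $5,014.46

$5,014.46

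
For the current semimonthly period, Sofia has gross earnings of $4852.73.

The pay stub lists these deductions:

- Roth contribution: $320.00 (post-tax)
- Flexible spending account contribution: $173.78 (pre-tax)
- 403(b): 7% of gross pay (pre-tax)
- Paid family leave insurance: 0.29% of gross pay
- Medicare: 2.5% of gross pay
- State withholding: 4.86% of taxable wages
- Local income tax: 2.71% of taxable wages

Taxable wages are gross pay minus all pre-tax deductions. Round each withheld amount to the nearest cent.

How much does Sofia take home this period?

Flexible spending account contribution: $173.78
403(b): $4852.73 × 0.07 = $339.69
Pre-tax total = $173.78 + $339.69 = $513.47
Taxable wages = $4852.73 − $513.47 = $4339.26
Local income tax: $4339.26 × 0.0271 = $117.59
State withholding: $4339.26 × 0.0486 = $210.89
Paid family leave insurance: $4852.73 × 0.0029 = $14.07
Medicare: $4852.73 × 0.025 = $121.32
Roth contribution: $320.00
Total deductions = $173.78 + $339.69 + $117.59 + $210.89 + $14.07 + $121.32 + $320.00 = $1297.34
Net pay = $4852.73 − $1297.34 = $3555.39

$3555.39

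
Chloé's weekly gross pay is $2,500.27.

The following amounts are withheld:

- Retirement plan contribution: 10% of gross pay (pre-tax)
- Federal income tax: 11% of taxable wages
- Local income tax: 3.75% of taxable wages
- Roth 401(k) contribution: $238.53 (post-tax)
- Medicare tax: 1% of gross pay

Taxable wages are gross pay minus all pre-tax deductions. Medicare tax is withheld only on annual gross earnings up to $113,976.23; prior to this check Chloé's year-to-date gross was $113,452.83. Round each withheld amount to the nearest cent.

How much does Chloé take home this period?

$1,674.57

Retirement plan contribution: $2,500.27 × 0.1 = $250.03
Taxable wages = $2,500.27 − $250.03 = $2,250.24
Federal income tax: $2,250.24 × 0.11 = $247.53
Local income tax: $2,250.24 × 0.0375 = $84.38
Medicare tax: only $113,976.23 − $113,452.83 = $523.40 of this check is subject → $523.40 × 0.01 = $5.23
Roth 401(k) contribution: $238.53
Total deductions = $250.03 + $247.53 + $84.38 + $5.23 + $238.53 = $825.70
Net pay = $2,500.27 − $825.70 = $1,674.57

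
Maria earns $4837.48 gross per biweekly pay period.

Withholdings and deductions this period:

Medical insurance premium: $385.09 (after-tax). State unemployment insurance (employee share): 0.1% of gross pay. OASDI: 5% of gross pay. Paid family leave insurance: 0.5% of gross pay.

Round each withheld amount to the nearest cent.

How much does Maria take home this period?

$4181.49

Paid family leave insurance: $4837.48 × 0.005 = $24.19
State unemployment insurance (employee share): $4837.48 × 0.001 = $4.84
OASDI: $4837.48 × 0.05 = $241.87
Medical insurance premium: $385.09
Total deductions = $24.19 + $4.84 + $241.87 + $385.09 = $655.99
Net pay = $4837.48 − $655.99 = $4181.49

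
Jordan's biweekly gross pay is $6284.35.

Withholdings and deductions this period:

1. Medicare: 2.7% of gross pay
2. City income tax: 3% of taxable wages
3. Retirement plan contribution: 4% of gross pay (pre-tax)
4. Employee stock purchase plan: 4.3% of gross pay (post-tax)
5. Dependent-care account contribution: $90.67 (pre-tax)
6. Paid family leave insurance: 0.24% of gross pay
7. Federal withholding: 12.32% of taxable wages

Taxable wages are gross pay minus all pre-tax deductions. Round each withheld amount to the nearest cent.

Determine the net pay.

Dependent-care account contribution: $90.67
Retirement plan contribution: $6284.35 × 0.04 = $251.37
Pre-tax total = $90.67 + $251.37 = $342.04
Taxable wages = $6284.35 − $342.04 = $5942.31
City income tax: $5942.31 × 0.03 = $178.27
Federal withholding: $5942.31 × 0.1232 = $732.09
Medicare: $6284.35 × 0.027 = $169.68
Paid family leave insurance: $6284.35 × 0.0024 = $15.08
Employee stock purchase plan: $6284.35 × 0.043 = $270.23
Total deductions = $90.67 + $251.37 + $178.27 + $732.09 + $169.68 + $15.08 + $270.23 = $1707.39
Net pay = $6284.35 − $1707.39 = $4576.96

$4576.96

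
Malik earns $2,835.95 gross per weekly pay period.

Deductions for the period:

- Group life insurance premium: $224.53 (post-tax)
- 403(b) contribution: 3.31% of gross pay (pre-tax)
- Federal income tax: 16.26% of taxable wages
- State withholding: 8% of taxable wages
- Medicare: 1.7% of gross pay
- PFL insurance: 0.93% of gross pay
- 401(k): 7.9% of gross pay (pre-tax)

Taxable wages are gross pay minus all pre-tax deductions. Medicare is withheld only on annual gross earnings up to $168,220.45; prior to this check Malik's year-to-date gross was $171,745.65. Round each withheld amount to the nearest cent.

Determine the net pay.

403(b) contribution: $2,835.95 × 0.0331 = $93.87
401(k): $2,835.95 × 0.079 = $224.04
Pre-tax total = $93.87 + $224.04 = $317.91
Taxable wages = $2,835.95 − $317.91 = $2,518.04
State withholding: $2,518.04 × 0.08 = $201.44
Federal income tax: $2,518.04 × 0.1626 = $409.43
PFL insurance: $2,835.95 × 0.0093 = $26.37
Medicare: annual cap $168,220.45 already reached (YTD $171,745.65), so $0.00
Group life insurance premium: $224.53
Total deductions = $93.87 + $224.04 + $201.44 + $409.43 + $26.37 + $0.00 + $224.53 = $1,179.68
Net pay = $2,835.95 − $1,179.68 = $1,656.27

$1,656.27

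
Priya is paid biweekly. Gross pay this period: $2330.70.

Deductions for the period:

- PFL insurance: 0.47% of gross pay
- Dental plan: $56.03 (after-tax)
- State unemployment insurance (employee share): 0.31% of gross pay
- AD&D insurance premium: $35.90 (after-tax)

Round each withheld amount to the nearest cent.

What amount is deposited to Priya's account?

$2220.59

PFL insurance: $2330.70 × 0.0047 = $10.95
State unemployment insurance (employee share): $2330.70 × 0.0031 = $7.23
AD&D insurance premium: $35.90
Dental plan: $56.03
Total deductions = $10.95 + $7.23 + $35.90 + $56.03 = $110.11
Net pay = $2330.70 − $110.11 = $2220.59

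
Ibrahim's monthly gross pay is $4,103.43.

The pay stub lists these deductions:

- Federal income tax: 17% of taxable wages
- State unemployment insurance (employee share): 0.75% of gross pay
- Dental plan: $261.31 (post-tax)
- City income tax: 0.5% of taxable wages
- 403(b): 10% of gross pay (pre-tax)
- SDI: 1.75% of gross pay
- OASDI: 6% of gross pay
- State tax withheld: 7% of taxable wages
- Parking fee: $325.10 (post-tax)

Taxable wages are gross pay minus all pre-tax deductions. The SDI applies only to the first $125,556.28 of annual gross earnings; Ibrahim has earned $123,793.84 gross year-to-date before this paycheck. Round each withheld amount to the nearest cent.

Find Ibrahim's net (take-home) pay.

$1,894.03

403(b): $4,103.43 × 0.1 = $410.34
Taxable wages = $4,103.43 − $410.34 = $3,693.09
State tax withheld: $3,693.09 × 0.07 = $258.52
Federal income tax: $3,693.09 × 0.17 = $627.83
City income tax: $3,693.09 × 0.005 = $18.47
OASDI: $4,103.43 × 0.06 = $246.21
State unemployment insurance (employee share): $4,103.43 × 0.0075 = $30.78
SDI: only $125,556.28 − $123,793.84 = $1,762.44 of this check is subject → $1,762.44 × 0.0175 = $30.84
Dental plan: $261.31
Parking fee: $325.10
Total deductions = $410.34 + $258.52 + $627.83 + $18.47 + $246.21 + $30.78 + $30.84 + $261.31 + $325.10 = $2,209.40
Net pay = $4,103.43 − $2,209.40 = $1,894.03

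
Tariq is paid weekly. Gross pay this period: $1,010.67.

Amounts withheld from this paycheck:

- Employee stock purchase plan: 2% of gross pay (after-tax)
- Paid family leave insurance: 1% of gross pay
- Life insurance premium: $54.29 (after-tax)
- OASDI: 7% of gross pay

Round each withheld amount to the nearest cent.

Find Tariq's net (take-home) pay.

$855.31

OASDI: $1,010.67 × 0.07 = $70.75
Paid family leave insurance: $1,010.67 × 0.01 = $10.11
Life insurance premium: $54.29
Employee stock purchase plan: $1,010.67 × 0.02 = $20.21
Total deductions = $70.75 + $10.11 + $54.29 + $20.21 = $155.36
Net pay = $1,010.67 − $155.36 = $855.31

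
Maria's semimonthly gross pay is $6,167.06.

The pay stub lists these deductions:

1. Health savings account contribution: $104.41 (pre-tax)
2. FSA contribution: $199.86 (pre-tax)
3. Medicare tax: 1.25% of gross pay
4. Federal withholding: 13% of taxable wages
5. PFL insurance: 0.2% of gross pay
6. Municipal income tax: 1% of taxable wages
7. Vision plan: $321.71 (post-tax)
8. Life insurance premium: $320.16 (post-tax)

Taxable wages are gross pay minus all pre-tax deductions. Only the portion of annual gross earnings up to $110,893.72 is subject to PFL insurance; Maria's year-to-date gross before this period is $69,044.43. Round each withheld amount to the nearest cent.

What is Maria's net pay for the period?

FSA contribution: $199.86
Health savings account contribution: $104.41
Pre-tax total = $199.86 + $104.41 = $304.27
Taxable wages = $6,167.06 − $304.27 = $5,862.79
Federal withholding: $5,862.79 × 0.13 = $762.16
Municipal income tax: $5,862.79 × 0.01 = $58.63
Medicare tax: $6,167.06 × 0.0125 = $77.09
PFL insurance: cap not yet reached, full $6,167.06 is subject → $6,167.06 × 0.002 = $12.33
Vision plan: $321.71
Life insurance premium: $320.16
Total deductions = $199.86 + $104.41 + $762.16 + $58.63 + $77.09 + $12.33 + $321.71 + $320.16 = $1,856.35
Net pay = $6,167.06 − $1,856.35 = $4,310.71

$4,310.71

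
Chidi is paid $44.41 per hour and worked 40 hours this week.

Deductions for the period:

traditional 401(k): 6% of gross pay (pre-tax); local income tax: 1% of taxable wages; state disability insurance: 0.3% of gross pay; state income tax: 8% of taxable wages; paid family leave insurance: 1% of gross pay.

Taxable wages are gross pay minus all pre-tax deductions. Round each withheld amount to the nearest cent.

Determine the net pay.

Gross pay: 40 × $44.41 = $1,776.40
Traditional 401(k): $1,776.40 × 0.06 = $106.58
Taxable wages = $1,776.40 − $106.58 = $1,669.82
Local income tax: $1,669.82 × 0.01 = $16.70
State income tax: $1,669.82 × 0.08 = $133.59
State disability insurance: $1,776.40 × 0.003 = $5.33
Paid family leave insurance: $1,776.40 × 0.01 = $17.76
Total deductions = $106.58 + $16.70 + $133.59 + $5.33 + $17.76 = $279.96
Net pay = $1,776.40 − $279.96 = $1,496.44

$1,496.44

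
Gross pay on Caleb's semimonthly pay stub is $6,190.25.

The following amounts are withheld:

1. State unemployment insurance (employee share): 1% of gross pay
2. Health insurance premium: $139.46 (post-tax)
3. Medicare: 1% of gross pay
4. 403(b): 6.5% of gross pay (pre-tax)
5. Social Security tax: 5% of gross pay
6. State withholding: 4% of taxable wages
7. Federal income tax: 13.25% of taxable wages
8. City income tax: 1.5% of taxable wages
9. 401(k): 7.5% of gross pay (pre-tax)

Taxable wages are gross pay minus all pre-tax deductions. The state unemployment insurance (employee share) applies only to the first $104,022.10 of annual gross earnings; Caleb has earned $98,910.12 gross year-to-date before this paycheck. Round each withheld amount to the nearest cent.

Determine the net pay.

$3,763.45

403(b): $6,190.25 × 0.065 = $402.37
401(k): $6,190.25 × 0.075 = $464.27
Pre-tax total = $402.37 + $464.27 = $866.64
Taxable wages = $6,190.25 − $866.64 = $5,323.61
Federal income tax: $5,323.61 × 0.1325 = $705.38
City income tax: $5,323.61 × 0.015 = $79.85
State withholding: $5,323.61 × 0.04 = $212.94
Medicare: $6,190.25 × 0.01 = $61.90
Social Security tax: $6,190.25 × 0.05 = $309.51
State unemployment insurance (employee share): only $104,022.10 − $98,910.12 = $5,111.98 of this check is subject → $5,111.98 × 0.01 = $51.12
Health insurance premium: $139.46
Total deductions = $402.37 + $464.27 + $705.38 + $79.85 + $212.94 + $61.90 + $309.51 + $51.12 + $139.46 = $2,426.80
Net pay = $6,190.25 − $2,426.80 = $3,763.45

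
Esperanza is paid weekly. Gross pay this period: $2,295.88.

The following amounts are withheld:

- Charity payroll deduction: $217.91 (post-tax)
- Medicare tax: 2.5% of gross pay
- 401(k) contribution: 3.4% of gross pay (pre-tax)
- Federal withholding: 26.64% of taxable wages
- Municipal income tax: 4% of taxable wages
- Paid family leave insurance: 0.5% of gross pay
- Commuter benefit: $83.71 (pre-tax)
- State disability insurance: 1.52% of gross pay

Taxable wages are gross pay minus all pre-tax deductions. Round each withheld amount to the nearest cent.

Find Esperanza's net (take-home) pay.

$1,158.53

Commuter benefit: $83.71
401(k) contribution: $2,295.88 × 0.034 = $78.06
Pre-tax total = $83.71 + $78.06 = $161.77
Taxable wages = $2,295.88 − $161.77 = $2,134.11
Municipal income tax: $2,134.11 × 0.04 = $85.36
Federal withholding: $2,134.11 × 0.2664 = $568.53
Paid family leave insurance: $2,295.88 × 0.005 = $11.48
Medicare tax: $2,295.88 × 0.025 = $57.40
State disability insurance: $2,295.88 × 0.0152 = $34.90
Charity payroll deduction: $217.91
Total deductions = $83.71 + $78.06 + $85.36 + $568.53 + $11.48 + $57.40 + $34.90 + $217.91 = $1,137.35
Net pay = $2,295.88 − $1,137.35 = $1,158.53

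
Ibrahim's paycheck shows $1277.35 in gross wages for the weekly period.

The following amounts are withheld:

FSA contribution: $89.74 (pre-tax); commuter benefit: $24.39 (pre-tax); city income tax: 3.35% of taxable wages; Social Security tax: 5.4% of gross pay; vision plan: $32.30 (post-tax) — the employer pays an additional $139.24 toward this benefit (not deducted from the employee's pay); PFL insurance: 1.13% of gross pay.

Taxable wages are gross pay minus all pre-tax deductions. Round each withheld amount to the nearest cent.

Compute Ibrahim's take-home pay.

$1008.54

FSA contribution: $89.74
Commuter benefit: $24.39
Pre-tax total = $89.74 + $24.39 = $114.13
Taxable wages = $1277.35 − $114.13 = $1163.22
City income tax: $1163.22 × 0.0335 = $38.97
PFL insurance: $1277.35 × 0.0113 = $14.43
Social Security tax: $1277.35 × 0.054 = $68.98
Vision plan: $32.30
(Employer's $139.24 toward vision plan is not withheld from the employee.)
Total deductions = $89.74 + $24.39 + $38.97 + $14.43 + $68.98 + $32.30 = $268.81
Net pay = $1277.35 − $268.81 = $1008.54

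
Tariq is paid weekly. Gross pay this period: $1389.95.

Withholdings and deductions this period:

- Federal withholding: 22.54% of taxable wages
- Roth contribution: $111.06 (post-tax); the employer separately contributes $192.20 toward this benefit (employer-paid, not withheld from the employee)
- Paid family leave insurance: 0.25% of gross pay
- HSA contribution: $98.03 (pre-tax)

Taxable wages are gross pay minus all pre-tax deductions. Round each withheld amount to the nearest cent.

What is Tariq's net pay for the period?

HSA contribution: $98.03
Taxable wages = $1389.95 − $98.03 = $1291.92
Federal withholding: $1291.92 × 0.2254 = $291.20
Paid family leave insurance: $1389.95 × 0.0025 = $3.47
Roth contribution: $111.06
(Employer's $192.20 toward Roth contribution is not withheld from the employee.)
Total deductions = $98.03 + $291.20 + $3.47 + $111.06 = $503.76
Net pay = $1389.95 − $503.76 = $886.19

$886.19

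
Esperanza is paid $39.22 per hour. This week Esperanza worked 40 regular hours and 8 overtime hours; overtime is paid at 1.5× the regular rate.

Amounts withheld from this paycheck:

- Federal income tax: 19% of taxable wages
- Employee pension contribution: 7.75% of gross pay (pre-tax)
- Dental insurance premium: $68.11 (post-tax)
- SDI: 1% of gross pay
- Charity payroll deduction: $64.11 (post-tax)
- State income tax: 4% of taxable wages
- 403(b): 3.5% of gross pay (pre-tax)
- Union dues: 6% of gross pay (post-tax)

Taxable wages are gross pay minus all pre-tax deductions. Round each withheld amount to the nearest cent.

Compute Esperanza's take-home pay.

$1118.72

Regular pay: 40 × $39.22 = $1568.80
Overtime pay: 8 × $39.22 × 1.5 = $470.64
Gross pay = $1568.80 + $470.64 = $2039.44
Employee pension contribution: $2039.44 × 0.0775 = $158.06
403(b): $2039.44 × 0.035 = $71.38
Pre-tax total = $158.06 + $71.38 = $229.44
Taxable wages = $2039.44 − $229.44 = $1810.00
State income tax: $1810.00 × 0.04 = $72.40
Federal income tax: $1810.00 × 0.19 = $343.90
SDI: $2039.44 × 0.01 = $20.39
Dental insurance premium: $68.11
Charity payroll deduction: $64.11
Union dues: $2039.44 × 0.06 = $122.37
Total deductions = $158.06 + $71.38 + $72.40 + $343.90 + $20.39 + $68.11 + $64.11 + $122.37 = $920.72
Net pay = $2039.44 − $920.72 = $1118.72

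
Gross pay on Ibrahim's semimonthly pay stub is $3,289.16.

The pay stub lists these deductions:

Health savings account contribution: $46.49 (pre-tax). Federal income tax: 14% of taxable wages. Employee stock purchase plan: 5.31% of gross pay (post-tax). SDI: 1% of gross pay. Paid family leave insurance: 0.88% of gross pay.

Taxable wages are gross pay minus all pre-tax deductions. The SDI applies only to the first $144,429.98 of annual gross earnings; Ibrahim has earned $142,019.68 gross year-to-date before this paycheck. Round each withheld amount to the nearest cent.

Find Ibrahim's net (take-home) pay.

Health savings account contribution: $46.49
Taxable wages = $3,289.16 − $46.49 = $3,242.67
Federal income tax: $3,242.67 × 0.14 = $453.97
Paid family leave insurance: $3,289.16 × 0.0088 = $28.94
SDI: only $144,429.98 − $142,019.68 = $2,410.30 of this check is subject → $2,410.30 × 0.01 = $24.10
Employee stock purchase plan: $3,289.16 × 0.0531 = $174.65
Total deductions = $46.49 + $453.97 + $28.94 + $24.10 + $174.65 = $728.15
Net pay = $3,289.16 − $728.15 = $2,561.01

$2,561.01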